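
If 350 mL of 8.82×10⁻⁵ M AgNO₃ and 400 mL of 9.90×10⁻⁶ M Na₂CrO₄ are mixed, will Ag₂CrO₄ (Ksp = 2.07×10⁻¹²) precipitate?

Total volume after mixing = 350 + 400 = 750 mL.
[Ag⁺] = (8.82×10⁻⁵)(350)/750 = 4.12×10⁻⁵ M
[CrO₄²⁻] = (9.90×10⁻⁶)(400)/750 = 5.28×10⁻⁶ M
Q = [Ag⁺]^2[CrO₄²⁻] = 8.95×10⁻¹⁵
Q < Ksp (8.95×10⁻¹⁵ vs 2.07×10⁻¹²); the solution remains unsaturated and no precipitate forms.

No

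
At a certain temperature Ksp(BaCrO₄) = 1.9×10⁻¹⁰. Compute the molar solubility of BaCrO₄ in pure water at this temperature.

BaCrO₄(s) ⇌ Ba²⁺(aq) + CrO₄²⁻(aq)
Let s be the molar solubility. Then [Ba²⁺] = s and [CrO₄²⁻] = s.
Ksp = [Ba²⁺][CrO₄²⁻] = s · s = s^2
s^2 = 1.9×10⁻¹⁰
s = 1.4×10⁻⁵ mol L⁻¹

1.4×10⁻⁵ M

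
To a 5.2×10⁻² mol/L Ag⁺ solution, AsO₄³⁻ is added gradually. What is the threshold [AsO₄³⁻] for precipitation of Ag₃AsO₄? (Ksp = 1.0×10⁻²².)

Precipitation begins when Q = Ksp.
Ag₃AsO₄(s) ⇌ 3 Ag⁺(aq) + AsO₄³⁻(aq)
Ksp = [Ag⁺]^3[AsO₄³⁻] = [AsO₄³⁻](5.2×10⁻²)^3
[AsO₄³⁻] = 1.0×10⁻²² / (5.2×10⁻²)^3 = 7.1×10⁻¹⁹
[AsO₄³⁻] = 7.1×10⁻¹⁹ mol/L

7.1×10⁻¹⁹ M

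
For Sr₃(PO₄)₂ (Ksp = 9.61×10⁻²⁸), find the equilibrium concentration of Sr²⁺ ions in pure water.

4.64×10⁻⁶ M

Sr₃(PO₄)₂(s) ⇌ 3 Sr²⁺(aq) + 2 PO₄³⁻(aq)
Let s be the molar solubility. Then [Sr²⁺] = 3s and [PO₄³⁻] = 2s.
Ksp = [Sr²⁺]^3[PO₄³⁻]^2 = (3s)^3 · (2s)^2 = 108s^5 = 9.61×10⁻²⁸
s = 1.55×10⁻⁶ M
[Sr²⁺] = 3s = 4.64×10⁻⁶ M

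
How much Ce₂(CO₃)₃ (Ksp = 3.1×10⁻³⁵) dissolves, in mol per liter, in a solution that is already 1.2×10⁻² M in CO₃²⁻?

Ce₂(CO₃)₃(s) ⇌ 2 Ce³⁺(aq) + 3 CO₃²⁻(aq)
CO₃²⁻ is already present at 1.2×10⁻² M. If s mol/L of Ce₂(CO₃)₃ dissolves, [Ce³⁺] = 2s while [CO₃²⁻] ≈ 1.2×10⁻² M.
Ksp = [Ce³⁺]^2[CO₃²⁻]^3 = (2s)^2(1.2×10⁻²)^3
(2s)^2 = 3.1×10⁻³⁵ / (1.2×10⁻²)^3 = 1.8×10⁻²⁹
s = 2.1×10⁻¹⁵ M

2.1×10⁻¹⁵ M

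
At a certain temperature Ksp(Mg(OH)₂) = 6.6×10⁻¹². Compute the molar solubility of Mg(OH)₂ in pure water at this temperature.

Mg(OH)₂(s) ⇌ Mg²⁺(aq) + 2 OH⁻(aq)
Let s be the molar solubility. Then [Mg²⁺] = s and [OH⁻] = 2s.
Ksp = [Mg²⁺][OH⁻]^2 = s · (2s)^2 = 4s^3
4s^3 = 6.6×10⁻¹²  ⇒  s^3 = 1.7×10⁻¹²
s = 1.2×10⁻⁴ mol L⁻¹

1.2×10⁻⁴ M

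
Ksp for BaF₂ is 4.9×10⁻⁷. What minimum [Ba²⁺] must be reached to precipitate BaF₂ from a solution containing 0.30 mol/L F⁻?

5.4×10⁻⁶ M

A salt starts to precipitate once the ion product Q reaches its Ksp.
BaF₂(s) ⇌ Ba²⁺(aq) + 2 F⁻(aq)
Ksp = [Ba²⁺][F⁻]^2 = [Ba²⁺](0.30)^2
[Ba²⁺] = 4.9×10⁻⁷ / (0.30)^2 = 5.4×10⁻⁶
[Ba²⁺] = 5.4×10⁻⁶ mol/L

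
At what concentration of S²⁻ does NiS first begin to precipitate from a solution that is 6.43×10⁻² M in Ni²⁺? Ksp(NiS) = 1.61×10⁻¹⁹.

2.50×10⁻¹⁸ M

The threshold for precipitation is Q = Ksp.
NiS(s) ⇌ Ni²⁺(aq) + S²⁻(aq)
Ksp = [Ni²⁺][S²⁻] = [S²⁻](6.43×10⁻²)
[S²⁻] = 1.61×10⁻¹⁹ / (6.43×10⁻²) = 2.50×10⁻¹⁸
[S²⁻] = 2.50×10⁻¹⁸ M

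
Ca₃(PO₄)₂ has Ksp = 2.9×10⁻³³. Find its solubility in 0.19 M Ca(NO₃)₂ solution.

3.3×10⁻¹⁶ M

Ca₃(PO₄)₂(s) ⇌ 3 Ca²⁺(aq) + 2 PO₄³⁻(aq)
The solution already contains Ca²⁺ at 0.19 M. Let s be the molar solubility of Ca₃(PO₄)₂.
[Ca²⁺] ≈ 0.19 M (common ion dominates); [PO₄³⁻] = 2s.
Ksp = [Ca²⁺]^3[PO₄³⁻]^2 = (0.19)^3(2s)^2
(2s)^2 = 2.9×10⁻³³ / (0.19)^3 = 4.2×10⁻³¹
s = 3.3×10⁻¹⁶ M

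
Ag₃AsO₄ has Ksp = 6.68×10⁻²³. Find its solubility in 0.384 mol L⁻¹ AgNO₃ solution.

1.18×10⁻²¹ M

Ag₃AsO₄(s) ⇌ 3 Ag⁺(aq) + AsO₄³⁻(aq)
The solution already contains Ag⁺ at 0.384 mol L⁻¹. Let s be the molar solubility of Ag₃AsO₄.
[Ag⁺] ≈ 0.384 mol L⁻¹ (common ion dominates); [AsO₄³⁻] = s.
Ksp = [Ag⁺]^3[AsO₄³⁻] = (0.384)^3s
s = 6.68×10⁻²³ / (0.384)^3 = 1.18×10⁻²¹
s = 1.18×10⁻²¹ mol L⁻¹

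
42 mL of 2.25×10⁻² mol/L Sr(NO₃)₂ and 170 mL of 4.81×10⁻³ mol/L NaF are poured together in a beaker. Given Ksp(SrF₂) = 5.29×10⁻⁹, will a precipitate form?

The combined volume is 212 mL.
[Sr²⁺] = (2.25×10⁻²)(42)/212 = 4.46×10⁻³ mol/L
[F⁻] = (4.81×10⁻³)(170)/212 = 3.86×10⁻³ mol/L
Q = [Sr²⁺][F⁻]^2 = 6.63×10⁻⁸
Since Q (6.63×10⁻⁸) exceeds Ksp (5.29×10⁻⁹), SrF₂ will precipitate.

Yes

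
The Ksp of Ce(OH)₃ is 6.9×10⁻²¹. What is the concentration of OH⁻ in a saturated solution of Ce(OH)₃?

Ce(OH)₃(s) ⇌ Ce³⁺(aq) + 3 OH⁻(aq)
For each mole of Ce(OH)₃ that dissolves per liter, [Ce³⁺] = s and [OH⁻] = 3s; let s denote this solubility.
Ksp = [Ce³⁺][OH⁻]^3 = s · (3s)^3 = 27s^4 = 6.9×10⁻²¹
s = 4.0×10⁻⁶ mol/L
[OH⁻] = 3s = 1.2×10⁻⁵ mol/L

1.2×10⁻⁵ M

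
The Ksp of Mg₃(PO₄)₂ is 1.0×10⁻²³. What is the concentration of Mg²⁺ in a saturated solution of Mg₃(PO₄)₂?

Mg₃(PO₄)₂(s) ⇌ 3 Mg²⁺(aq) + 2 PO₄³⁻(aq)
Call the molar solubility s, so that [Mg²⁺] = 3s and [PO₄³⁻] = 2s.
Ksp = [Mg²⁺]^3[PO₄³⁻]^2 = (3s)^3 · (2s)^2 = 108s^5 = 1.0×10⁻²³
s = 9.8×10⁻⁶ mol/L
[Mg²⁺] = 3s = 3.0×10⁻⁵ mol/L

3.0×10⁻⁵ M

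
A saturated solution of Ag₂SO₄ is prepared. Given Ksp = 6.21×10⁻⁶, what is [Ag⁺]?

Ag₂SO₄(s) ⇌ 2 Ag⁺(aq) + SO₄²⁻(aq)
With molar solubility s: [Ag⁺] = 2s, [SO₄²⁻] = s.
Ksp = [Ag⁺]^2[SO₄²⁻] = (2s)^2 · s = 4s^3 = 6.21×10⁻⁶
s = 1.16×10⁻² M
[Ag⁺] = 2s = 2.32×10⁻² M

2.32×10⁻² M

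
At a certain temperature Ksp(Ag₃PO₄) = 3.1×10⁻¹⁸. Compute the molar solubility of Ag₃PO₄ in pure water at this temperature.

Ag₃PO₄(s) ⇌ 3 Ag⁺(aq) + PO₄³⁻(aq)
Call the molar solubility s, so that [Ag⁺] = 3s and [PO₄³⁻] = s.
Ksp = [Ag⁺]^3[PO₄³⁻] = (3s)^3 · s = 27s^4
27s^4 = 3.1×10⁻¹⁸  ⇒  s^4 = 1.1×10⁻¹⁹
s = 1.8×10⁻⁵ mol/L

1.8×10⁻⁵ M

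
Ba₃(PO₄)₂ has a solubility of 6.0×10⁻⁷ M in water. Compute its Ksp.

Ksp = 8.4×10⁻³⁰

Ba₃(PO₄)₂(s) ⇌ 3 Ba²⁺(aq) + 2 PO₄³⁻(aq)
If s mol/L of Ba₃(PO₄)₂ dissolves, [Ba²⁺] = 3s and [PO₄³⁻] = 2s.
Ksp = [Ba²⁺]^3[PO₄³⁻]^2 = (3s)^3 · (2s)^2 = 108s^5
Ksp = 108 × (6.0×10⁻⁷)^5 = 8.4×10⁻³⁰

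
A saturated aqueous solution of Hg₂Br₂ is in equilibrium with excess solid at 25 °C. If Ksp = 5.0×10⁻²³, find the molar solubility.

2.3×10⁻⁸ M

Hg₂Br₂(s) ⇌ Hg₂²⁺(aq) + 2 Br⁻(aq)
Let s be the molar solubility. Then [Hg₂²⁺] = s and [Br⁻] = 2s.
Ksp = [Hg₂²⁺][Br⁻]^2 = s · (2s)^2 = 4s^3
4s^3 = 5.0×10⁻²³  ⇒  s^3 = 1.3×10⁻²³
s = 2.3×10⁻⁸ mol L⁻¹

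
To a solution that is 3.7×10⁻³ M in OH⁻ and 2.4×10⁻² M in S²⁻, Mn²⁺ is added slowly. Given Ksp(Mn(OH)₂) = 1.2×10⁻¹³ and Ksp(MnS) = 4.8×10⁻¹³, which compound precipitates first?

The threshold for precipitation is Q = Ksp.
For Mn(OH)₂: [Mn²⁺] = (Ksp/[OH⁻]^2) = 8.8×10⁻⁹ M
For MnS: [Mn²⁺] = (Ksp/[S²⁻]) = 2.0×10⁻¹¹ M
Since MnS needs less Mn²⁺ to reach saturation, it precipitates first.

MnS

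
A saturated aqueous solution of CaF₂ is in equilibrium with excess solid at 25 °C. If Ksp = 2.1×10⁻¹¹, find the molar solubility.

CaF₂(s) ⇌ Ca²⁺(aq) + 2 F⁻(aq)
If s mol/L of CaF₂ dissolves, [Ca²⁺] = s and [F⁻] = 2s.
Ksp = [Ca²⁺][F⁻]^2 = s · (2s)^2 = 4s^3
4s^3 = 2.1×10⁻¹¹  ⇒  s^3 = 5.3×10⁻¹²
Taking the 3rd root, s = 1.7×10⁻⁴ mol/L.

1.7×10⁻⁴ M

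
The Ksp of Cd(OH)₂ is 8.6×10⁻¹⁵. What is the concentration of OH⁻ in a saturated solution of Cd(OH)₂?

Cd(OH)₂(s) ⇌ Cd²⁺(aq) + 2 OH⁻(aq)
If s mol/L of Cd(OH)₂ dissolves, [Cd²⁺] = s and [OH⁻] = 2s.
Ksp = [Cd²⁺][OH⁻]^2 = s · (2s)^2 = 4s^3 = 8.6×10⁻¹⁵
s = 1.3×10⁻⁵ mol L⁻¹
[OH⁻] = 2s = 2.6×10⁻⁵ mol L⁻¹

2.6×10⁻⁵ M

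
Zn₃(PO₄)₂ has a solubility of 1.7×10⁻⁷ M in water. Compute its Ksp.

Zn₃(PO₄)₂(s) ⇌ 3 Zn²⁺(aq) + 2 PO₄³⁻(aq)
Call the molar solubility s, so that [Zn²⁺] = 3s and [PO₄³⁻] = 2s.
Ksp = [Zn²⁺]^3[PO₄³⁻]^2 = (3s)^3 · (2s)^2 = 108s^5
Ksp = 108 × (1.7×10⁻⁷)^5 = 1.5×10⁻³²

Ksp = 1.5×10⁻³²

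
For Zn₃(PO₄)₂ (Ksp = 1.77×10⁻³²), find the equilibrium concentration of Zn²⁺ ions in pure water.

Zn₃(PO₄)₂(s) ⇌ 3 Zn²⁺(aq) + 2 PO₄³⁻(aq)
For each mole of Zn₃(PO₄)₂ that dissolves per liter, [Zn²⁺] = 3s and [PO₄³⁻] = 2s; let s denote this solubility.
Ksp = [Zn²⁺]^3[PO₄³⁻]^2 = (3s)^3 · (2s)^2 = 108s^5 = 1.77×10⁻³²
s = 1.75×10⁻⁷ mol L⁻¹
[Zn²⁺] = 3s = 5.25×10⁻⁷ mol L⁻¹

5.25×10⁻⁷ M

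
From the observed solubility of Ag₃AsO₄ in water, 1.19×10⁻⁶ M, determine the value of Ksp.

Ag₃AsO₄(s) ⇌ 3 Ag⁺(aq) + AsO₄³⁻(aq)
If s mol/L of Ag₃AsO₄ dissolves, [Ag⁺] = 3s and [AsO₄³⁻] = s.
Ksp = [Ag⁺]^3[AsO₄³⁻] = (3s)^3 · s = 27s^4
Ksp = 27 × (1.19×10⁻⁶)^4 = 5.41×10⁻²³

Ksp = 5.41×10⁻²³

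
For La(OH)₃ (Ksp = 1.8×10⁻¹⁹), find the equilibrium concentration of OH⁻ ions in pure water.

La(OH)₃(s) ⇌ La³⁺(aq) + 3 OH⁻(aq)
With molar solubility s: [La³⁺] = s, [OH⁻] = 3s.
Ksp = [La³⁺][OH⁻]^3 = s · (3s)^3 = 27s^4 = 1.8×10⁻¹⁹
s = 9.0×10⁻⁶ mol/L
[OH⁻] = 3s = 2.7×10⁻⁵ mol/L

2.7×10⁻⁵ M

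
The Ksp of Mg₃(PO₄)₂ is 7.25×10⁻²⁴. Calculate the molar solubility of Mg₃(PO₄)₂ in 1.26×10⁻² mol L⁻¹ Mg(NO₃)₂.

9.52×10⁻¹⁰ M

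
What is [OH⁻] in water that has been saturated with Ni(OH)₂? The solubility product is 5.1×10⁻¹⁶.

1.0×10⁻⁵ M

Ni(OH)₂(s) ⇌ Ni²⁺(aq) + 2 OH⁻(aq)
With molar solubility s: [Ni²⁺] = s, [OH⁻] = 2s.
Ksp = [Ni²⁺][OH⁻]^2 = s · (2s)^2 = 4s^3 = 5.1×10⁻¹⁶
s = 5.0×10⁻⁶ M
[OH⁻] = 2s = 1.0×10⁻⁵ M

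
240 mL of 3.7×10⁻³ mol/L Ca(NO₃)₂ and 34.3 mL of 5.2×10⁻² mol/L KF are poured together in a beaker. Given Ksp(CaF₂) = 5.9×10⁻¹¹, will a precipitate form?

The combined volume is 274.3 mL.
[Ca²⁺] = (3.7×10⁻³)(240)/274.3 = 3.2×10⁻³ mol/L
[F⁻] = (5.2×10⁻²)(34.3)/274.3 = 6.5×10⁻³ mol/L
Q = [Ca²⁺][F⁻]^2 = 1.4×10⁻⁷
Since Q (1.4×10⁻⁷) exceeds Ksp (5.9×10⁻¹¹), CaF₂ will precipitate.

Yes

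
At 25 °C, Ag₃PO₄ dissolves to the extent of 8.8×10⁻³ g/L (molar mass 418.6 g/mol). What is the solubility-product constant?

s = (8.8×10⁻³ g L⁻¹)/(418.6 g mol⁻¹) = 2.102×10⁻⁵ M
Ag₃PO₄(s) ⇌ 3 Ag⁺(aq) + PO₄³⁻(aq)
With molar solubility s: [Ag⁺] = 3s, [PO₄³⁻] = s.
Ksp = [Ag⁺]^3[PO₄³⁻] = (3s)^3 · s = 27s^4
Ksp = 27 × (2.102×10⁻⁵)^4 = 5.3×10⁻¹⁸

Ksp = 5.3×10⁻¹⁸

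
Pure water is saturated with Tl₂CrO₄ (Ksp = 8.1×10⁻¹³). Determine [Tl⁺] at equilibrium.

1.2×10⁻⁴ M

Tl₂CrO₄(s) ⇌ 2 Tl⁺(aq) + CrO₄²⁻(aq)
With molar solubility s: [Tl⁺] = 2s, [CrO₄²⁻] = s.
Ksp = [Tl⁺]^2[CrO₄²⁻] = (2s)^2 · s = 4s^3 = 8.1×10⁻¹³
s = 5.9×10⁻⁵ M
[Tl⁺] = 2s = 1.2×10⁻⁴ M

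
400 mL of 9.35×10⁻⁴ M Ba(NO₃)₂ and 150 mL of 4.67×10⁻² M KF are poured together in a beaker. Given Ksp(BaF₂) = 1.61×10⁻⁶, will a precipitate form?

The combined volume is 550 mL.
[Ba²⁺] = (9.35×10⁻⁴)(400)/550 = 6.80×10⁻⁴ M
[F⁻] = (4.67×10⁻²)(150)/550 = 1.27×10⁻² M
Q = [Ba²⁺][F⁻]^2 = 1.10×10⁻⁷
Since Q (1.10×10⁻⁷) is less than Ksp (1.61×10⁻⁶), no BaF₂ precipitates.

No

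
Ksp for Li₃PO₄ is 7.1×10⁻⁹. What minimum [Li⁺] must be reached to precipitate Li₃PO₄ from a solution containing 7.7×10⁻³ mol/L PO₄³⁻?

9.7×10⁻³ M

Precipitation begins when Q = Ksp.
Li₃PO₄(s) ⇌ 3 Li⁺(aq) + PO₄³⁻(aq)
Ksp = [Li⁺]^3[PO₄³⁻] = [Li⁺]^3(7.7×10⁻³)
[Li⁺]^3 = 7.1×10⁻⁹ / (7.7×10⁻³) = 9.2×10⁻⁷
[Li⁺] = 9.7×10⁻³ mol/L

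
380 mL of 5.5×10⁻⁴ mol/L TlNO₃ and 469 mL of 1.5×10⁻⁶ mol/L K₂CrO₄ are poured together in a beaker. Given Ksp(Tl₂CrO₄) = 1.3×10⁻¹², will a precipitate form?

No

Total volume after mixing = 380 + 469 = 849 mL.
[Tl⁺] = (5.5×10⁻⁴)(380)/849 = 2.5×10⁻⁴ mol/L
[CrO₄²⁻] = (1.5×10⁻⁶)(469)/849 = 8.3×10⁻⁷ mol/L
Q = [Tl⁺]^2[CrO₄²⁻] = 5.0×10⁻¹⁴
Since Q (5.0×10⁻¹⁴) is less than Ksp (1.3×10⁻¹²), no Tl₂CrO₄ precipitates.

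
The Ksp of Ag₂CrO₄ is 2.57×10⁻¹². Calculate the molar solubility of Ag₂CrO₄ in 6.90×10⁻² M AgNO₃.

Ag₂CrO₄(s) ⇌ 2 Ag⁺(aq) + CrO₄²⁻(aq)
The solution already contains Ag⁺ at 6.90×10⁻² M. Let s be the molar solubility of Ag₂CrO₄.
[Ag⁺] ≈ 6.90×10⁻² M (common ion dominates); [CrO₄²⁻] = s.
Ksp = [Ag⁺]^2[CrO₄²⁻] = (6.90×10⁻²)^2s
s = 2.57×10⁻¹² / (6.90×10⁻²)^2 = 5.40×10⁻¹⁰
s = 5.40×10⁻¹⁰ M

5.40×10⁻¹⁰ M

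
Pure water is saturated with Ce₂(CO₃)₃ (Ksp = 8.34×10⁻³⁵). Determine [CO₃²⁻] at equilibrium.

1.80×10⁻⁷ M

Ce₂(CO₃)₃(s) ⇌ 2 Ce³⁺(aq) + 3 CO₃²⁻(aq)
If s mol/L of Ce₂(CO₃)₃ dissolves, [Ce³⁺] = 2s and [CO₃²⁻] = 3s.
Ksp = [Ce³⁺]^2[CO₃²⁻]^3 = (2s)^2 · (3s)^3 = 108s^5 = 8.34×10⁻³⁵
s = 5.99×10⁻⁸ M
[CO₃²⁻] = 3s = 1.80×10⁻⁷ M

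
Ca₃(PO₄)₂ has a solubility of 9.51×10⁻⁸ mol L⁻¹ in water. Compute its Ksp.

Ksp = 8.40×10⁻³⁴

Ca₃(PO₄)₂(s) ⇌ 3 Ca²⁺(aq) + 2 PO₄³⁻(aq)
Let s be the molar solubility. Then [Ca²⁺] = 3s and [PO₄³⁻] = 2s.
Ksp = [Ca²⁺]^3[PO₄³⁻]^2 = (3s)^3 · (2s)^2 = 108s^5
Ksp = 108 × (9.51×10⁻⁸)^5 = 8.40×10⁻³⁴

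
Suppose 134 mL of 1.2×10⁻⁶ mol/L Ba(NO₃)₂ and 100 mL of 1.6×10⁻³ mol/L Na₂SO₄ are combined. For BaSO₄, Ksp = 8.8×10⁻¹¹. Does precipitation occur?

Total volume after mixing = 134 + 100 = 234 mL.
[Ba²⁺] = (1.2×10⁻⁶)(134)/234 = 6.9×10⁻⁷ mol/L
[SO₄²⁻] = (1.6×10⁻³)(100)/234 = 6.8×10⁻⁴ mol/L
Q = [Ba²⁺][SO₄²⁻] = 4.7×10⁻¹⁰
Because Q > Ksp (4.7×10⁻¹⁰ vs 8.8×10⁻¹¹), a precipitate of BaSO₄ forms.

Yes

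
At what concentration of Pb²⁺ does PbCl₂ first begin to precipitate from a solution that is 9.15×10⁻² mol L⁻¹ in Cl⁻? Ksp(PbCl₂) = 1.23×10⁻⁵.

Precipitation begins when Q = Ksp.
PbCl₂(s) ⇌ Pb²⁺(aq) + 2 Cl⁻(aq)
Ksp = [Pb²⁺][Cl⁻]^2 = [Pb²⁺](9.15×10⁻²)^2
[Pb²⁺] = 1.23×10⁻⁵ / (9.15×10⁻²)^2 = 1.47×10⁻³
[Pb²⁺] = 1.47×10⁻³ mol L⁻¹

1.47×10⁻³ M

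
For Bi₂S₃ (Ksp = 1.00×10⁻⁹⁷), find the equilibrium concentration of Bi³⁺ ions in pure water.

3.12×10⁻²⁰ M

Bi₂S₃(s) ⇌ 2 Bi³⁺(aq) + 3 S²⁻(aq)
Let s be the molar solubility. Then [Bi³⁺] = 2s and [S²⁻] = 3s.
Ksp = [Bi³⁺]^2[S²⁻]^3 = (2s)^2 · (3s)^3 = 108s^5 = 1.00×10⁻⁹⁷
s = 1.56×10⁻²⁰ mol/L
[Bi³⁺] = 2s = 3.12×10⁻²⁰ mol/L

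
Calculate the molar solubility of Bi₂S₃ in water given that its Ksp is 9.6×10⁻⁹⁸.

1.5×10⁻²⁰ M

Bi₂S₃(s) ⇌ 2 Bi³⁺(aq) + 3 S²⁻(aq)
For each mole of Bi₂S₃ that dissolves per liter, [Bi³⁺] = 2s and [S²⁻] = 3s; let s denote this solubility.
Ksp = [Bi³⁺]^2[S²⁻]^3 = (2s)^2 · (3s)^3 = 108s^5
108s^5 = 9.6×10⁻⁹⁸  ⇒  s^5 = 8.9×10⁻¹⁰⁰
s = (8.9×10⁻¹⁰⁰)^(1/5) = 1.5×10⁻²⁰ M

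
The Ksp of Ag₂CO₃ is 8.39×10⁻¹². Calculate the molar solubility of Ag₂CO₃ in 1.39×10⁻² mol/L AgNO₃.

Ag₂CO₃(s) ⇌ 2 Ag⁺(aq) + CO₃²⁻(aq)
With Ag⁺ already at 1.39×10⁻² mol/L and s small, take [Ag⁺] ≈ 1.39×10⁻² mol/L and [CO₃²⁻] = s.
Ksp = [Ag⁺]^2[CO₃²⁻] = (1.39×10⁻²)^2s
s = 8.39×10⁻¹² / (1.39×10⁻²)^2 = 4.34×10⁻⁸
s = 4.34×10⁻⁸ mol/L

4.34×10⁻⁸ M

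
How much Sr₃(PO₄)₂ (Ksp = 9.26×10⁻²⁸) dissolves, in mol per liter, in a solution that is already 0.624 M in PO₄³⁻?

Sr₃(PO₄)₂(s) ⇌ 3 Sr²⁺(aq) + 2 PO₄³⁻(aq)
PO₄³⁻ is already present at 0.624 M. If s mol/L of Sr₃(PO₄)₂ dissolves, [Sr²⁺] = 3s while [PO₄³⁻] ≈ 0.624 M.
Ksp = [Sr²⁺]^3[PO₄³⁻]^2 = (3s)^3(0.624)^2
(3s)^3 = 9.26×10⁻²⁸ / (0.624)^2 = 2.38×10⁻²⁷
s = 4.45×10⁻¹⁰ M

4.45×10⁻¹⁰ M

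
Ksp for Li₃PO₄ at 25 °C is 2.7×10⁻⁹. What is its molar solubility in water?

Li₃PO₄(s) ⇌ 3 Li⁺(aq) + PO₄³⁻(aq)
If s mol/L of Li₃PO₄ dissolves, [Li⁺] = 3s and [PO₄³⁻] = s.
Ksp = [Li⁺]^3[PO₄³⁻] = (3s)^3 · s = 27s^4
27s^4 = 2.7×10⁻⁹  ⇒  s^4 = 1.0×10⁻¹⁰
s = (1.0×10⁻¹⁰)^(1/4) = 3.2×10⁻³ mol L⁻¹

3.2×10⁻³ M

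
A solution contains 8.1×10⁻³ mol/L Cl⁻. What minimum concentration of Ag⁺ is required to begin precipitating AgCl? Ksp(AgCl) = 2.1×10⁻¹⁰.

Precipitation begins when Q = Ksp.
AgCl(s) ⇌ Ag⁺(aq) + Cl⁻(aq)
Ksp = [Ag⁺][Cl⁻] = [Ag⁺](8.1×10⁻³)
[Ag⁺] = 2.1×10⁻¹⁰ / (8.1×10⁻³) = 2.6×10⁻⁸
[Ag⁺] = 2.6×10⁻⁸ mol/L

2.6×10⁻⁸ M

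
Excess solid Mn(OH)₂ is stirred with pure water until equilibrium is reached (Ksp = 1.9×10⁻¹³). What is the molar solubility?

3.6×10⁻⁵ M

Mn(OH)₂(s) ⇌ Mn²⁺(aq) + 2 OH⁻(aq)
If s mol/L of Mn(OH)₂ dissolves, [Mn²⁺] = s and [OH⁻] = 2s.
Ksp = [Mn²⁺][OH⁻]^2 = s · (2s)^2 = 4s^3
4s^3 = 1.9×10⁻¹³  ⇒  s^3 = 4.8×10⁻¹⁴
s = 3.6×10⁻⁵ M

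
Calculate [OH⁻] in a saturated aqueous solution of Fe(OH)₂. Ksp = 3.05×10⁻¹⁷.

3.94×10⁻⁶ M

Fe(OH)₂(s) ⇌ Fe²⁺(aq) + 2 OH⁻(aq)
If s mol/L of Fe(OH)₂ dissolves, [Fe²⁺] = s and [OH⁻] = 2s.
Ksp = [Fe²⁺][OH⁻]^2 = s · (2s)^2 = 4s^3 = 3.05×10⁻¹⁷
s = 1.97×10⁻⁶ M
[OH⁻] = 2s = 3.94×10⁻⁶ M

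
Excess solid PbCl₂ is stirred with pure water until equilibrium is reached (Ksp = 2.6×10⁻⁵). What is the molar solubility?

1.9×10⁻² M

PbCl₂(s) ⇌ Pb²⁺(aq) + 2 Cl⁻(aq)
If s mol/L of PbCl₂ dissolves, [Pb²⁺] = s and [Cl⁻] = 2s.
Ksp = [Pb²⁺][Cl⁻]^2 = s · (2s)^2 = 4s^3
4s^3 = 2.6×10⁻⁵  ⇒  s^3 = 6.5×10⁻⁶
s = 1.9×10⁻² mol L⁻¹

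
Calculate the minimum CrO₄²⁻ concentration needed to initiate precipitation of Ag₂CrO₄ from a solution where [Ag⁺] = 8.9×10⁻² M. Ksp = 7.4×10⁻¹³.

The threshold for precipitation is Q = Ksp.
Ag₂CrO₄(s) ⇌ 2 Ag⁺(aq) + CrO₄²⁻(aq)
Ksp = [Ag⁺]^2[CrO₄²⁻] = [CrO₄²⁻](8.9×10⁻²)^2
[CrO₄²⁻] = 7.4×10⁻¹³ / (8.9×10⁻²)^2 = 9.3×10⁻¹¹
[CrO₄²⁻] = 9.3×10⁻¹¹ M

9.3×10⁻¹¹ M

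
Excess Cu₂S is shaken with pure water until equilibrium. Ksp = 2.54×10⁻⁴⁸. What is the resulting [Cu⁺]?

1.72×10⁻¹⁶ M

Cu₂S(s) ⇌ 2 Cu⁺(aq) + S²⁻(aq)
Let s be the molar solubility. Then [Cu⁺] = 2s and [S²⁻] = s.
Ksp = [Cu⁺]^2[S²⁻] = (2s)^2 · s = 4s^3 = 2.54×10⁻⁴⁸
s = 8.60×10⁻¹⁷ mol L⁻¹
[Cu⁺] = 2s = 1.72×10⁻¹⁶ mol L⁻¹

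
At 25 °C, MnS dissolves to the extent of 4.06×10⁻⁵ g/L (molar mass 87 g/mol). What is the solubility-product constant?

Ksp = 2.18×10⁻¹³

s = (4.06×10⁻⁵ g L⁻¹)/(87 g mol⁻¹) = 4.6667×10⁻⁷ M
MnS(s) ⇌ Mn²⁺(aq) + S²⁻(aq)
For each mole of MnS that dissolves per liter, [Mn²⁺] = s and [S²⁻] = s; let s denote this solubility.
Ksp = [Mn²⁺][S²⁻] = s · s = s^2
Ksp = (4.6667×10⁻⁷)^2 = 2.18×10⁻¹³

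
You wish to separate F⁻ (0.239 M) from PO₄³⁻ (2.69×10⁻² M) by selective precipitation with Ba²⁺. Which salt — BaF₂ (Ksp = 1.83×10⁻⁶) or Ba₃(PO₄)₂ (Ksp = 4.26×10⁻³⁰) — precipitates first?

Ba₃(PO₄)₂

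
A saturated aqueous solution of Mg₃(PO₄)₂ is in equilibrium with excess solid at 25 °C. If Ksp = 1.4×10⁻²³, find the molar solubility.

1.1×10⁻⁵ M

Mg₃(PO₄)₂(s) ⇌ 3 Mg²⁺(aq) + 2 PO₄³⁻(aq)
Let s be the molar solubility. Then [Mg²⁺] = 3s and [PO₄³⁻] = 2s.
Ksp = [Mg²⁺]^3[PO₄³⁻]^2 = (3s)^3 · (2s)^2 = 108s^5
108s^5 = 1.4×10⁻²³  ⇒  s^5 = 1.3×10⁻²⁵
s = 1.1×10⁻⁵ M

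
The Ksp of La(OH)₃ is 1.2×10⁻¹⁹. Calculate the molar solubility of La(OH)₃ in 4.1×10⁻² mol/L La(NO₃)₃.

4.8×10⁻⁷ M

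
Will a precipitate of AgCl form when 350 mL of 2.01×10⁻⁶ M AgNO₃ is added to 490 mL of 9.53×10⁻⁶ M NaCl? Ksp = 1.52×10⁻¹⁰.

No

The combined volume is 840 mL.
[Ag⁺] = (2.01×10⁻⁶)(350)/840 = 8.38×10⁻⁷ M
[Cl⁻] = (9.53×10⁻⁶)(490)/840 = 5.56×10⁻⁶ M
Q = [Ag⁺][Cl⁻] = 4.66×10⁻¹²
Q < Ksp (4.66×10⁻¹² vs 1.52×10⁻¹⁰); the solution remains unsaturated and no precipitate forms.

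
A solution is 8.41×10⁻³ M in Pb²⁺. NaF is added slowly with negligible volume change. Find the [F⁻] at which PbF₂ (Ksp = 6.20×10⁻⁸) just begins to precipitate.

Precipitation of each salt begins when its ion product equals Ksp.
PbF₂(s) ⇌ Pb²⁺(aq) + 2 F⁻(aq)
Ksp = [Pb²⁺][F⁻]^2 = [F⁻]^2(8.41×10⁻³)
[F⁻]^2 = 6.20×10⁻⁸ / (8.41×10⁻³) = 7.37×10⁻⁶
[F⁻] = 2.72×10⁻³ M

2.72×10⁻³ M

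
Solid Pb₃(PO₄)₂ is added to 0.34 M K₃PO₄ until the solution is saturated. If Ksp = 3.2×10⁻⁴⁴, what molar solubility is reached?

Pb₃(PO₄)₂(s) ⇌ 3 Pb²⁺(aq) + 2 PO₄³⁻(aq)
Let s be the solubility of Pb₃(PO₄)₂ here. The common ion gives [PO₄³⁻] ≈ 0.34 M, and [Pb²⁺] = 3s.
Ksp = [Pb²⁺]^3[PO₄³⁻]^2 = (3s)^3(0.34)^2
(3s)^3 = 3.2×10⁻⁴⁴ / (0.34)^2 = 2.8×10⁻⁴³
s = 2.2×10⁻¹⁵ M

2.2×10⁻¹⁵ M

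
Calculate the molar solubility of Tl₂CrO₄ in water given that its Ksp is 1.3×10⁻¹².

Tl₂CrO₄(s) ⇌ 2 Tl⁺(aq) + CrO₄²⁻(aq)
Let s be the molar solubility. Then [Tl⁺] = 2s and [CrO₄²⁻] = s.
Ksp = [Tl⁺]^2[CrO₄²⁻] = (2s)^2 · s = 4s^3
4s^3 = 1.3×10⁻¹²  ⇒  s^3 = 3.3×10⁻¹³
Taking the 3rd root, s = 6.9×10⁻⁵ mol L⁻¹.

6.9×10⁻⁵ M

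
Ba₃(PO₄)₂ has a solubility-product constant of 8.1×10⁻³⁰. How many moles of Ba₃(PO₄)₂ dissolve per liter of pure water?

6.0×10⁻⁷ M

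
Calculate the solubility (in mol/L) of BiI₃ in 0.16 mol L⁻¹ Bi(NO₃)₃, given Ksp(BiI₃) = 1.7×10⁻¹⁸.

7.3×10⁻⁷ M

BiI₃(s) ⇌ Bi³⁺(aq) + 3 I⁻(aq)
Let s be the solubility of BiI₃ here. The common ion gives [Bi³⁺] ≈ 0.16 mol L⁻¹, and [I⁻] = 3s.
Ksp = [Bi³⁺][I⁻]^3 = (0.16)(3s)^3
(3s)^3 = 1.7×10⁻¹⁸ / (0.16) = 1.1×10⁻¹⁷
s = 7.3×10⁻⁷ mol L⁻¹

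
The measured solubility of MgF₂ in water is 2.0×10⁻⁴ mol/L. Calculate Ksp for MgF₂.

Ksp = 3.2×10⁻¹¹

MgF₂(s) ⇌ Mg²⁺(aq) + 2 F⁻(aq)
If s mol/L of MgF₂ dissolves, [Mg²⁺] = s and [F⁻] = 2s.
Ksp = [Mg²⁺][F⁻]^2 = s · (2s)^2 = 4s^3
Ksp = 4 × (2.0×10⁻⁴)^3 = 3.2×10⁻¹¹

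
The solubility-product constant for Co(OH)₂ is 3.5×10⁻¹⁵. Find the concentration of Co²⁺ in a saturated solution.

9.6×10⁻⁶ M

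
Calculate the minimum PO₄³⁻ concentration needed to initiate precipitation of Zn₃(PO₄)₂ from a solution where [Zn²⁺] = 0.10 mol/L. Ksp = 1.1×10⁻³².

A salt starts to precipitate once the ion product Q reaches its Ksp.
Zn₃(PO₄)₂(s) ⇌ 3 Zn²⁺(aq) + 2 PO₄³⁻(aq)
Ksp = [Zn²⁺]^3[PO₄³⁻]^2 = [PO₄³⁻]^2(0.10)^3
[PO₄³⁻]^2 = 1.1×10⁻³² / (0.10)^3 = 1.1×10⁻²⁹
[PO₄³⁻] = 3.3×10⁻¹⁵ mol/L

3.3×10⁻¹⁵ M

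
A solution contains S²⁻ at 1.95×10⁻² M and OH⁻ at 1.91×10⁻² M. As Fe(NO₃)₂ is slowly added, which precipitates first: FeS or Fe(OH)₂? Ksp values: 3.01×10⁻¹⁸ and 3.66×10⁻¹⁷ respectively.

FeS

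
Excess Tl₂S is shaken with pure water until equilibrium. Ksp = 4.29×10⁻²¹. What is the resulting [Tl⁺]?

2.05×10⁻⁷ M

Tl₂S(s) ⇌ 2 Tl⁺(aq) + S²⁻(aq)
For each mole of Tl₂S that dissolves per liter, [Tl⁺] = 2s and [S²⁻] = s; let s denote this solubility.
Ksp = [Tl⁺]^2[S²⁻] = (2s)^2 · s = 4s^3 = 4.29×10⁻²¹
s = 1.02×10⁻⁷ mol L⁻¹
[Tl⁺] = 2s = 2.05×10⁻⁷ mol L⁻¹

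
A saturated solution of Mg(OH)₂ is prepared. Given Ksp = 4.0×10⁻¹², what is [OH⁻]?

2.0×10⁻⁴ M

Mg(OH)₂(s) ⇌ Mg²⁺(aq) + 2 OH⁻(aq)
With molar solubility s: [Mg²⁺] = s, [OH⁻] = 2s.
Ksp = [Mg²⁺][OH⁻]^2 = s · (2s)^2 = 4s^3 = 4.0×10⁻¹²
s = 1.0×10⁻⁴ mol L⁻¹
[OH⁻] = 2s = 2.0×10⁻⁴ mol L⁻¹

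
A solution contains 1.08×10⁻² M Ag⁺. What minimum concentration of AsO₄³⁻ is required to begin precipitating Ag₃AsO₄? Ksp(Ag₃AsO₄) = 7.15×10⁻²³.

5.68×10⁻¹⁷ M

Precipitation of each salt begins when its ion product equals Ksp.
Ag₃AsO₄(s) ⇌ 3 Ag⁺(aq) + AsO₄³⁻(aq)
Ksp = [Ag⁺]^3[AsO₄³⁻] = [AsO₄³⁻](1.08×10⁻²)^3
[AsO₄³⁻] = 7.15×10⁻²³ / (1.08×10⁻²)^3 = 5.68×10⁻¹⁷
[AsO₄³⁻] = 5.68×10⁻¹⁷ M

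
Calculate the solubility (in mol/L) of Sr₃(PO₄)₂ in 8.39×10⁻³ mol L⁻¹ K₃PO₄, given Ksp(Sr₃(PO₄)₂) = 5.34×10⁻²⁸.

Sr₃(PO₄)₂(s) ⇌ 3 Sr²⁺(aq) + 2 PO₄³⁻(aq)
The solution already contains PO₄³⁻ at 8.39×10⁻³ mol L⁻¹. Let s be the molar solubility of Sr₃(PO₄)₂.
[PO₄³⁻] ≈ 8.39×10⁻³ mol L⁻¹ (common ion dominates); [Sr²⁺] = 3s.
Ksp = [Sr²⁺]^3[PO₄³⁻]^2 = (3s)^3(8.39×10⁻³)^2
(3s)^3 = 5.34×10⁻²⁸ / (8.39×10⁻³)^2 = 7.59×10⁻²⁴
s = 6.55×10⁻⁹ mol L⁻¹

6.55×10⁻⁹ M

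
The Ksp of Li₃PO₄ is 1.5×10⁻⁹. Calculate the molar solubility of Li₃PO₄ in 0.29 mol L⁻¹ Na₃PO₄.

5.8×10⁻⁴ M

Li₃PO₄(s) ⇌ 3 Li⁺(aq) + PO₄³⁻(aq)
Let s be the solubility of Li₃PO₄ here. The common ion gives [PO₄³⁻] ≈ 0.29 mol L⁻¹, and [Li⁺] = 3s.
Ksp = [Li⁺]^3[PO₄³⁻] = (3s)^3(0.29)
(3s)^3 = 1.5×10⁻⁹ / (0.29) = 5.2×10⁻⁹
s = 5.8×10⁻⁴ mol L⁻¹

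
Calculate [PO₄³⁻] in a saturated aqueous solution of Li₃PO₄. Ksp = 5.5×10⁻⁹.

Li₃PO₄(s) ⇌ 3 Li⁺(aq) + PO₄³⁻(aq)
Let s be the molar solubility. Then [Li⁺] = 3s and [PO₄³⁻] = s.
Ksp = [Li⁺]^3[PO₄³⁻] = (3s)^3 · s = 27s^4 = 5.5×10⁻⁹
s = 3.8×10⁻³ M
[PO₄³⁻] = s = 3.8×10⁻³ M

3.8×10⁻³ M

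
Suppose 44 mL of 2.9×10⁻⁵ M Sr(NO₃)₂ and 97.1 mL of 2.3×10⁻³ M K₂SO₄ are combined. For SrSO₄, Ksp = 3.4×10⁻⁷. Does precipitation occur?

No

The combined volume is 141.1 mL.
[Sr²⁺] = (2.9×10⁻⁵)(44)/141.1 = 9.0×10⁻⁶ M
[SO₄²⁻] = (2.3×10⁻³)(97.1)/141.1 = 1.6×10⁻³ M
Q = [Sr²⁺][SO₄²⁻] = 1.4×10⁻⁸
Q < Ksp (1.4×10⁻⁸ vs 3.4×10⁻⁷); the solution remains unsaturated and no precipitate forms.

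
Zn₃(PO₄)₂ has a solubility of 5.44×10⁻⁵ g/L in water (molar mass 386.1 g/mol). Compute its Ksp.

Molar solubility s = (5.44×10⁻⁵ g/L) / (386.1 g/mol) = 1.4090×10⁻⁷ mol/L
Zn₃(PO₄)₂(s) ⇌ 3 Zn²⁺(aq) + 2 PO₄³⁻(aq)
With molar solubility s: [Zn²⁺] = 3s, [PO₄³⁻] = 2s.
Ksp = [Zn²⁺]^3[PO₄³⁻]^2 = (3s)^3 · (2s)^2 = 108s^5
Ksp = 108 × (1.4090×10⁻⁷)^5 = 6.00×10⁻³³

Ksp = 6.00×10⁻³³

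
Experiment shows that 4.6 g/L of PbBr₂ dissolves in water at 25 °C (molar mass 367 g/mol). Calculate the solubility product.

Ksp = 7.9×10⁻⁶

Convert to molarity: s = 4.6 / 367 = 1.253×10⁻² mol/L
PbBr₂(s) ⇌ Pb²⁺(aq) + 2 Br⁻(aq)
Call the molar solubility s, so that [Pb²⁺] = s and [Br⁻] = 2s.
Ksp = [Pb²⁺][Br⁻]^2 = s · (2s)^2 = 4s^3
Ksp = 4 × (1.253×10⁻²)^3 = 7.9×10⁻⁶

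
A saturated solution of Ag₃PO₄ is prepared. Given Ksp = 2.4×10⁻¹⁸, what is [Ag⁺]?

Ag₃PO₄(s) ⇌ 3 Ag⁺(aq) + PO₄³⁻(aq)
Let s be the molar solubility. Then [Ag⁺] = 3s and [PO₄³⁻] = s.
Ksp = [Ag⁺]^3[PO₄³⁻] = (3s)^3 · s = 27s^4 = 2.4×10⁻¹⁸
s = 1.7×10⁻⁵ mol L⁻¹
[Ag⁺] = 3s = 5.2×10⁻⁵ mol L⁻¹

5.2×10⁻⁵ M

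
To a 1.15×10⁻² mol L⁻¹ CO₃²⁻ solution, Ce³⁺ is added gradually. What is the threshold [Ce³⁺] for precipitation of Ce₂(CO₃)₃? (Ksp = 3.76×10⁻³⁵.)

4.97×10⁻¹⁵ M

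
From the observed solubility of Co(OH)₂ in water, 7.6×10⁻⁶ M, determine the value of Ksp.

Co(OH)₂(s) ⇌ Co²⁺(aq) + 2 OH⁻(aq)
If s mol/L of Co(OH)₂ dissolves, [Co²⁺] = s and [OH⁻] = 2s.
Ksp = [Co²⁺][OH⁻]^2 = s · (2s)^2 = 4s^3
Ksp = 4 × (7.6×10⁻⁶)^3 = 1.8×10⁻¹⁵

Ksp = 1.8×10⁻¹⁵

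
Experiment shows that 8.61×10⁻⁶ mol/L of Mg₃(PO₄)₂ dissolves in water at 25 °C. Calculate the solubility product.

Ksp = 5.11×10⁻²⁴

Mg₃(PO₄)₂(s) ⇌ 3 Mg²⁺(aq) + 2 PO₄³⁻(aq)
For each mole of Mg₃(PO₄)₂ that dissolves per liter, [Mg²⁺] = 3s and [PO₄³⁻] = 2s; let s denote this solubility.
Ksp = [Mg²⁺]^3[PO₄³⁻]^2 = (3s)^3 · (2s)^2 = 108s^5
Ksp = 108 × (8.61×10⁻⁶)^5 = 5.11×10⁻²⁴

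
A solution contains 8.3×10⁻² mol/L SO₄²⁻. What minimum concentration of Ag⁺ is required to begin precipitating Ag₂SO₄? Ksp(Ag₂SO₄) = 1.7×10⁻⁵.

1.4×10⁻² M

Precipitation of each salt begins when its ion product equals Ksp.
Ag₂SO₄(s) ⇌ 2 Ag⁺(aq) + SO₄²⁻(aq)
Ksp = [Ag⁺]^2[SO₄²⁻] = [Ag⁺]^2(8.3×10⁻²)
[Ag⁺]^2 = 1.7×10⁻⁵ / (8.3×10⁻²) = 2.0×10⁻⁴
[Ag⁺] = 1.4×10⁻² mol/L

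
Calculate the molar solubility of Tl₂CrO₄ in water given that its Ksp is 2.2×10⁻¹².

8.2×10⁻⁵ M

Tl₂CrO₄(s) ⇌ 2 Tl⁺(aq) + CrO₄²⁻(aq)
Let s be the molar solubility. Then [Tl⁺] = 2s and [CrO₄²⁻] = s.
Ksp = [Tl⁺]^2[CrO₄²⁻] = (2s)^2 · s = 4s^3
4s^3 = 2.2×10⁻¹²  ⇒  s^3 = 5.5×10⁻¹³
Taking the 3rd root, s = 8.2×10⁻⁵ mol L⁻¹.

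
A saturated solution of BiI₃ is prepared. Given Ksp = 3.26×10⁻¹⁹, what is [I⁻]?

BiI₃(s) ⇌ Bi³⁺(aq) + 3 I⁻(aq)
With molar solubility s: [Bi³⁺] = s, [I⁻] = 3s.
Ksp = [Bi³⁺][I⁻]^3 = s · (3s)^3 = 27s^4 = 3.26×10⁻¹⁹
s = 1.05×10⁻⁵ mol/L
[I⁻] = 3s = 3.14×10⁻⁵ mol/L

3.14×10⁻⁵ M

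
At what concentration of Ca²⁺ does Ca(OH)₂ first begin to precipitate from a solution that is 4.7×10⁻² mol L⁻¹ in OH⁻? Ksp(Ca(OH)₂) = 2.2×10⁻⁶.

1.0×10⁻³ M

Precipitation begins when Q = Ksp.
Ca(OH)₂(s) ⇌ Ca²⁺(aq) + 2 OH⁻(aq)
Ksp = [Ca²⁺][OH⁻]^2 = [Ca²⁺](4.7×10⁻²)^2
[Ca²⁺] = 2.2×10⁻⁶ / (4.7×10⁻²)^2 = 1.0×10⁻³
[Ca²⁺] = 1.0×10⁻³ mol L⁻¹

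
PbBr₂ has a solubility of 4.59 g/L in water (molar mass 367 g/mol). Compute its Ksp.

Convert to molarity: s = 4.59 / 367 = 1.2507×10⁻² mol/L
PbBr₂(s) ⇌ Pb²⁺(aq) + 2 Br⁻(aq)
Call the molar solubility s, so that [Pb²⁺] = s and [Br⁻] = 2s.
Ksp = [Pb²⁺][Br⁻]^2 = s · (2s)^2 = 4s^3
Ksp = 4 × (1.2507×10⁻²)^3 = 7.83×10⁻⁶

Ksp = 7.83×10⁻⁶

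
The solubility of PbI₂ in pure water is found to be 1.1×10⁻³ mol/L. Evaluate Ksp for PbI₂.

PbI₂(s) ⇌ Pb²⁺(aq) + 2 I⁻(aq)
For each mole of PbI₂ that dissolves per liter, [Pb²⁺] = s and [I⁻] = 2s; let s denote this solubility.
Ksp = [Pb²⁺][I⁻]^2 = s · (2s)^2 = 4s^3
Ksp = 4 × (1.1×10⁻³)^3 = 5.3×10⁻⁹

Ksp = 5.3×10⁻⁹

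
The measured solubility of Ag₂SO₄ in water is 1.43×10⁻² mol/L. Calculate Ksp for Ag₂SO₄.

Ag₂SO₄(s) ⇌ 2 Ag⁺(aq) + SO₄²⁻(aq)
Let s be the molar solubility. Then [Ag⁺] = 2s and [SO₄²⁻] = s.
Ksp = [Ag⁺]^2[SO₄²⁻] = (2s)^2 · s = 4s^3
Ksp = 4 × (1.43×10⁻²)^3 = 1.17×10⁻⁵

Ksp = 1.17×10⁻⁵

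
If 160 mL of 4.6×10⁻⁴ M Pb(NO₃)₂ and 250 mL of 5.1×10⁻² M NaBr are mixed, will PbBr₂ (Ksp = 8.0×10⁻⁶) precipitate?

After mixing, V = 160 mL + 250 mL = 410 mL.
[Pb²⁺] = (4.6×10⁻⁴)(160)/410 = 1.8×10⁻⁴ M
[Br⁻] = (5.1×10⁻²)(250)/410 = 3.1×10⁻² M
Q = [Pb²⁺][Br⁻]^2 = 1.7×10⁻⁷
Q < Ksp (1.7×10⁻⁷ vs 8.0×10⁻⁶); the solution remains unsaturated and no precipitate forms.

No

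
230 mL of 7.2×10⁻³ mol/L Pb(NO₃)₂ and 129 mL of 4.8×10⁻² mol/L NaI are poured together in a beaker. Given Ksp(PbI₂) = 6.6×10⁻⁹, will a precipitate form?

Yes

After mixing, V = 230 mL + 129 mL = 359 mL.
[Pb²⁺] = (7.2×10⁻³)(230)/359 = 4.6×10⁻³ mol/L
[I⁻] = (4.8×10⁻²)(129)/359 = 1.7×10⁻² mol/L
Q = [Pb²⁺][I⁻]^2 = 1.4×10⁻⁶
Q = 1.4×10⁻⁶ > Ksp = 6.6×10⁻⁹, so the solution is supersaturated and PbI₂ precipitates.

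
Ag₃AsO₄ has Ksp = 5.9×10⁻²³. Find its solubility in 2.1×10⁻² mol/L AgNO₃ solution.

6.4×10⁻¹⁸ M

Ag₃AsO₄(s) ⇌ 3 Ag⁺(aq) + AsO₄³⁻(aq)
With Ag⁺ already at 2.1×10⁻² mol/L and s small, take [Ag⁺] ≈ 2.1×10⁻² mol/L and [AsO₄³⁻] = s.
Ksp = [Ag⁺]^3[AsO₄³⁻] = (2.1×10⁻²)^3s
s = 5.9×10⁻²³ / (2.1×10⁻²)^3 = 6.4×10⁻¹⁸
s = 6.4×10⁻¹⁸ mol/L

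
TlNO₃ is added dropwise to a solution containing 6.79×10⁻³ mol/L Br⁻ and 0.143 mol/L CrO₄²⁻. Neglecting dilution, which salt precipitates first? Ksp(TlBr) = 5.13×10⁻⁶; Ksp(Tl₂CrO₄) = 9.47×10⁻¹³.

Tl₂CrO₄

Precipitation begins when Q = Ksp.
For TlBr: [Tl⁺] = (Ksp/[Br⁻]) = 7.56×10⁻⁴ mol/L
For Tl₂CrO₄: [Tl⁺] = (Ksp/[CrO₄²⁻])^(1/2) = 2.57×10⁻⁶ mol/L
Since Tl₂CrO₄ needs less Tl⁺ to reach saturation, it precipitates first.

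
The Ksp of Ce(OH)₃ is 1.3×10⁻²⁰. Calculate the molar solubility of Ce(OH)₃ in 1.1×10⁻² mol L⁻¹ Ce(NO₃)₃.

3.5×10⁻⁷ M

Ce(OH)₃(s) ⇌ Ce³⁺(aq) + 3 OH⁻(aq)
Ce³⁺ is already present at 1.1×10⁻² mol L⁻¹. If s mol/L of Ce(OH)₃ dissolves, [OH⁻] = 3s while [Ce³⁺] ≈ 1.1×10⁻² mol L⁻¹.
Ksp = [Ce³⁺][OH⁻]^3 = (1.1×10⁻²)(3s)^3
(3s)^3 = 1.3×10⁻²⁰ / (1.1×10⁻²) = 1.2×10⁻¹⁸
s = 3.5×10⁻⁷ mol L⁻¹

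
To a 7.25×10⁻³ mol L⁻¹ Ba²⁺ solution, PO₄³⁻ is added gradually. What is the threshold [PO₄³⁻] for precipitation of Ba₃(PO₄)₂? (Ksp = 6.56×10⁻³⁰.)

Each salt precipitates once Q = Ksp for that salt.
Ba₃(PO₄)₂(s) ⇌ 3 Ba²⁺(aq) + 2 PO₄³⁻(aq)
Ksp = [Ba²⁺]^3[PO₄³⁻]^2 = [PO₄³⁻]^2(7.25×10⁻³)^3
[PO₄³⁻]^2 = 6.56×10⁻³⁰ / (7.25×10⁻³)^3 = 1.72×10⁻²³
[PO₄³⁻] = 4.15×10⁻¹² mol L⁻¹

4.15×10⁻¹² M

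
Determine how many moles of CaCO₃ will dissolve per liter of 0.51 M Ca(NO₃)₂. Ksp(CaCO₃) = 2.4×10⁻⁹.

CaCO₃(s) ⇌ Ca²⁺(aq) + CO₃²⁻(aq)
Let s be the solubility of CaCO₃ here. The common ion gives [Ca²⁺] ≈ 0.51 M, and [CO₃²⁻] = s.
Ksp = [Ca²⁺][CO₃²⁻] = (0.51)s
s = 2.4×10⁻⁹ / (0.51) = 4.7×10⁻⁹
s = 4.7×10⁻⁹ M

4.7×10⁻⁹ M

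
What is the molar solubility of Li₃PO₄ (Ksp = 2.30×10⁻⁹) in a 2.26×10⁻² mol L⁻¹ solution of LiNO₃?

1.99×10⁻⁴ M

Li₃PO₄(s) ⇌ 3 Li⁺(aq) + PO₄³⁻(aq)
With Li⁺ already at 2.26×10⁻² mol L⁻¹ and s small, take [Li⁺] ≈ 2.26×10⁻² mol L⁻¹ and [PO₄³⁻] = s.
Ksp = [Li⁺]^3[PO₄³⁻] = (2.26×10⁻²)^3s
s = 2.30×10⁻⁹ / (2.26×10⁻²)^3 = 1.99×10⁻⁴
s = 1.99×10⁻⁴ mol L⁻¹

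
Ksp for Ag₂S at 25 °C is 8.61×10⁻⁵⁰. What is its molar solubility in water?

2.78×10⁻¹⁷ M

Ag₂S(s) ⇌ 2 Ag⁺(aq) + S²⁻(aq)
With molar solubility s: [Ag⁺] = 2s, [S²⁻] = s.
Ksp = [Ag⁺]^2[S²⁻] = (2s)^2 · s = 4s^3
4s^3 = 8.61×10⁻⁵⁰  ⇒  s^3 = 2.15×10⁻⁵⁰
s = (2.15×10⁻⁵⁰)^(1/3) = 2.78×10⁻¹⁷ M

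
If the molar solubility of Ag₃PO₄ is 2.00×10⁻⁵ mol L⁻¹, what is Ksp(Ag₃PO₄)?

Ksp = 4.32×10⁻¹⁸

Ag₃PO₄(s) ⇌ 3 Ag⁺(aq) + PO₄³⁻(aq)
For each mole of Ag₃PO₄ that dissolves per liter, [Ag⁺] = 3s and [PO₄³⁻] = s; let s denote this solubility.
Ksp = [Ag⁺]^3[PO₄³⁻] = (3s)^3 · s = 27s^4
Ksp = 27 × (2.00×10⁻⁵)^4 = 4.32×10⁻¹⁸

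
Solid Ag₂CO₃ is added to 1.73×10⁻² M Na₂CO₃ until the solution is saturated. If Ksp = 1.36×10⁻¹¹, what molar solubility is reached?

Ag₂CO₃(s) ⇌ 2 Ag⁺(aq) + CO₃²⁻(aq)
CO₃²⁻ is already present at 1.73×10⁻² M. If s mol/L of Ag₂CO₃ dissolves, [Ag⁺] = 2s while [CO₃²⁻] ≈ 1.73×10⁻² M.
Ksp = [Ag⁺]^2[CO₃²⁻] = (2s)^2(1.73×10⁻²)
(2s)^2 = 1.36×10⁻¹¹ / (1.73×10⁻²) = 7.86×10⁻¹⁰
s = 1.40×10⁻⁵ M

1.40×10⁻⁵ M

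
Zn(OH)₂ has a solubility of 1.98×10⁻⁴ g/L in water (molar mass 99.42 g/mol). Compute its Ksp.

Convert to molarity: s = 1.98×10⁻⁴ / 99.42 = 1.9916×10⁻⁶ mol/L
Zn(OH)₂(s) ⇌ Zn²⁺(aq) + 2 OH⁻(aq)
Call the molar solubility s, so that [Zn²⁺] = s and [OH⁻] = 2s.
Ksp = [Zn²⁺][OH⁻]^2 = s · (2s)^2 = 4s^3
Ksp = 4 × (1.9916×10⁻⁶)^3 = 3.16×10⁻¹⁷

Ksp = 3.16×10⁻¹⁷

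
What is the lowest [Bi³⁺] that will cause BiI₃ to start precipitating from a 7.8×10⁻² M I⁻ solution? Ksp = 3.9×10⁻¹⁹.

8.2×10⁻¹⁶ M

Each salt precipitates once Q = Ksp for that salt.
BiI₃(s) ⇌ Bi³⁺(aq) + 3 I⁻(aq)
Ksp = [Bi³⁺][I⁻]^3 = [Bi³⁺](7.8×10⁻²)^3
[Bi³⁺] = 3.9×10⁻¹⁹ / (7.8×10⁻²)^3 = 8.2×10⁻¹⁶
[Bi³⁺] = 8.2×10⁻¹⁶ M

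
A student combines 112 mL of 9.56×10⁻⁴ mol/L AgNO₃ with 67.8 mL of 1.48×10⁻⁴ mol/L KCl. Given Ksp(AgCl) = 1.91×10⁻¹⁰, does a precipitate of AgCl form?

Yes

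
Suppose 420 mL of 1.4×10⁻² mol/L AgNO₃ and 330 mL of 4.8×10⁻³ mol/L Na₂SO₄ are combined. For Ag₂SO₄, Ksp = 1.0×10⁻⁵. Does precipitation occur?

After mixing, V = 420 mL + 330 mL = 750 mL.
[Ag⁺] = (1.4×10⁻²)(420)/750 = 7.8×10⁻³ mol/L
[SO₄²⁻] = (4.8×10⁻³)(330)/750 = 2.1×10⁻³ mol/L
Q = [Ag⁺]^2[SO₄²⁻] = 1.3×10⁻⁷
Since Q (1.3×10⁻⁷) is less than Ksp (1.0×10⁻⁵), no Ag₂SO₄ precipitates.

No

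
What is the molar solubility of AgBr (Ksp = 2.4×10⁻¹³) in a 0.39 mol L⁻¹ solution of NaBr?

AgBr(s) ⇌ Ag⁺(aq) + Br⁻(aq)
Br⁻ is already present at 0.39 mol L⁻¹. If s mol/L of AgBr dissolves, [Ag⁺] = s while [Br⁻] ≈ 0.39 mol L⁻¹.
Ksp = [Ag⁺][Br⁻] = s(0.39)
s = 2.4×10⁻¹³ / (0.39) = 6.2×10⁻¹³
s = 6.2×10⁻¹³ mol L⁻¹

6.2×10⁻¹³ M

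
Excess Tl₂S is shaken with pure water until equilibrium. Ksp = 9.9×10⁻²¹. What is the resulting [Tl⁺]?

2.7×10⁻⁷ M

Tl₂S(s) ⇌ 2 Tl⁺(aq) + S²⁻(aq)
With molar solubility s: [Tl⁺] = 2s, [S²⁻] = s.
Ksp = [Tl⁺]^2[S²⁻] = (2s)^2 · s = 4s^3 = 9.9×10⁻²¹
s = 1.4×10⁻⁷ mol/L
[Tl⁺] = 2s = 2.7×10⁻⁷ mol/L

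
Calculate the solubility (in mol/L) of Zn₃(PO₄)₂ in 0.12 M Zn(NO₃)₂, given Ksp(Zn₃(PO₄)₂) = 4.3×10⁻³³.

7.9×10⁻¹⁶ M

Zn₃(PO₄)₂(s) ⇌ 3 Zn²⁺(aq) + 2 PO₄³⁻(aq)
The solution already contains Zn²⁺ at 0.12 M. Let s be the molar solubility of Zn₃(PO₄)₂.
[Zn²⁺] ≈ 0.12 M (common ion dominates); [PO₄³⁻] = 2s.
Ksp = [Zn²⁺]^3[PO₄³⁻]^2 = (0.12)^3(2s)^2
(2s)^2 = 4.3×10⁻³³ / (0.12)^3 = 2.5×10⁻³⁰
s = 7.9×10⁻¹⁶ M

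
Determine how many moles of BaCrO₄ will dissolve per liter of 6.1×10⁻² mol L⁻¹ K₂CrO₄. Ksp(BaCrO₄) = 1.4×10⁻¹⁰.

BaCrO₄(s) ⇌ Ba²⁺(aq) + CrO₄²⁻(aq)
With CrO₄²⁻ already at 6.1×10⁻² mol L⁻¹ and s small, take [CrO₄²⁻] ≈ 6.1×10⁻² mol L⁻¹ and [Ba²⁺] = s.
Ksp = [Ba²⁺][CrO₄²⁻] = s(6.1×10⁻²)
s = 1.4×10⁻¹⁰ / (6.1×10⁻²) = 2.3×10⁻⁹
s = 2.3×10⁻⁹ mol L⁻¹

2.3×10⁻⁹ M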